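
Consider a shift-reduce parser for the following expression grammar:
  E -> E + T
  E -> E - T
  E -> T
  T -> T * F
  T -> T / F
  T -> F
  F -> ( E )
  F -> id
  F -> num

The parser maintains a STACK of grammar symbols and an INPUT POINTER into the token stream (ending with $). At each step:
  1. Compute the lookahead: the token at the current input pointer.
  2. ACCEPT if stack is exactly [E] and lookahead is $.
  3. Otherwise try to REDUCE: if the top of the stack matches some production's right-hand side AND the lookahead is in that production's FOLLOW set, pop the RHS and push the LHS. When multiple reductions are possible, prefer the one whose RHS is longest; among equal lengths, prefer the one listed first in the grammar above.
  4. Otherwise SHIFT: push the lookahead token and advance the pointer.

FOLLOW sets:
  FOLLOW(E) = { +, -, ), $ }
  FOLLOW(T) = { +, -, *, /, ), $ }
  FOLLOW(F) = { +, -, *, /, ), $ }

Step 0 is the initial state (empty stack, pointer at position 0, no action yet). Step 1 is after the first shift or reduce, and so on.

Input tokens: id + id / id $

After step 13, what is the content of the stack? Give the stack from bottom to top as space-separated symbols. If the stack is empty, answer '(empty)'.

Answer: E

Derivation:
Step 1: shift id. Stack=[id] ptr=1 lookahead=+ remaining=[+ id / id $]
Step 2: reduce F->id. Stack=[F] ptr=1 lookahead=+ remaining=[+ id / id $]
Step 3: reduce T->F. Stack=[T] ptr=1 lookahead=+ remaining=[+ id / id $]
Step 4: reduce E->T. Stack=[E] ptr=1 lookahead=+ remaining=[+ id / id $]
Step 5: shift +. Stack=[E +] ptr=2 lookahead=id remaining=[id / id $]
Step 6: shift id. Stack=[E + id] ptr=3 lookahead=/ remaining=[/ id $]
Step 7: reduce F->id. Stack=[E + F] ptr=3 lookahead=/ remaining=[/ id $]
Step 8: reduce T->F. Stack=[E + T] ptr=3 lookahead=/ remaining=[/ id $]
Step 9: shift /. Stack=[E + T /] ptr=4 lookahead=id remaining=[id $]
Step 10: shift id. Stack=[E + T / id] ptr=5 lookahead=$ remaining=[$]
Step 11: reduce F->id. Stack=[E + T / F] ptr=5 lookahead=$ remaining=[$]
Step 12: reduce T->T / F. Stack=[E + T] ptr=5 lookahead=$ remaining=[$]
Step 13: reduce E->E + T. Stack=[E] ptr=5 lookahead=$ remaining=[$]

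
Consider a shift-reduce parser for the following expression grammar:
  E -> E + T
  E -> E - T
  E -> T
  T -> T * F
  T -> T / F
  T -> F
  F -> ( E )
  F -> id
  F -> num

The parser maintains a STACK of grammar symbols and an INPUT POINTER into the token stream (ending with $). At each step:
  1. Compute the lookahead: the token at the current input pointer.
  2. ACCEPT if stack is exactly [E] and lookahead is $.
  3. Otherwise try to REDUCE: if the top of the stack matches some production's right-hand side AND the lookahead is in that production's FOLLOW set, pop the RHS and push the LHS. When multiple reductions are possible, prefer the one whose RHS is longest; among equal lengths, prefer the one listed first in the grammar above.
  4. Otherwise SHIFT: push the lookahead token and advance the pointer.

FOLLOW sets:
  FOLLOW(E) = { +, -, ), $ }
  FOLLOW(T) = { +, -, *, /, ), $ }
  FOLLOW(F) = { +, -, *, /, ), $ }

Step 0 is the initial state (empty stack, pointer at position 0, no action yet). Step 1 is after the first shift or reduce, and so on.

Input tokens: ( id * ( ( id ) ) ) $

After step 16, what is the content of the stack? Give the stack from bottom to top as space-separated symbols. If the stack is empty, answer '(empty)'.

Step 1: shift (. Stack=[(] ptr=1 lookahead=id remaining=[id * ( ( id ) ) ) $]
Step 2: shift id. Stack=[( id] ptr=2 lookahead=* remaining=[* ( ( id ) ) ) $]
Step 3: reduce F->id. Stack=[( F] ptr=2 lookahead=* remaining=[* ( ( id ) ) ) $]
Step 4: reduce T->F. Stack=[( T] ptr=2 lookahead=* remaining=[* ( ( id ) ) ) $]
Step 5: shift *. Stack=[( T *] ptr=3 lookahead=( remaining=[( ( id ) ) ) $]
Step 6: shift (. Stack=[( T * (] ptr=4 lookahead=( remaining=[( id ) ) ) $]
Step 7: shift (. Stack=[( T * ( (] ptr=5 lookahead=id remaining=[id ) ) ) $]
Step 8: shift id. Stack=[( T * ( ( id] ptr=6 lookahead=) remaining=[) ) ) $]
Step 9: reduce F->id. Stack=[( T * ( ( F] ptr=6 lookahead=) remaining=[) ) ) $]
Step 10: reduce T->F. Stack=[( T * ( ( T] ptr=6 lookahead=) remaining=[) ) ) $]
Step 11: reduce E->T. Stack=[( T * ( ( E] ptr=6 lookahead=) remaining=[) ) ) $]
Step 12: shift ). Stack=[( T * ( ( E )] ptr=7 lookahead=) remaining=[) ) $]
Step 13: reduce F->( E ). Stack=[( T * ( F] ptr=7 lookahead=) remaining=[) ) $]
Step 14: reduce T->F. Stack=[( T * ( T] ptr=7 lookahead=) remaining=[) ) $]
Step 15: reduce E->T. Stack=[( T * ( E] ptr=7 lookahead=) remaining=[) ) $]
Step 16: shift ). Stack=[( T * ( E )] ptr=8 lookahead=) remaining=[) $]

Answer: ( T * ( E )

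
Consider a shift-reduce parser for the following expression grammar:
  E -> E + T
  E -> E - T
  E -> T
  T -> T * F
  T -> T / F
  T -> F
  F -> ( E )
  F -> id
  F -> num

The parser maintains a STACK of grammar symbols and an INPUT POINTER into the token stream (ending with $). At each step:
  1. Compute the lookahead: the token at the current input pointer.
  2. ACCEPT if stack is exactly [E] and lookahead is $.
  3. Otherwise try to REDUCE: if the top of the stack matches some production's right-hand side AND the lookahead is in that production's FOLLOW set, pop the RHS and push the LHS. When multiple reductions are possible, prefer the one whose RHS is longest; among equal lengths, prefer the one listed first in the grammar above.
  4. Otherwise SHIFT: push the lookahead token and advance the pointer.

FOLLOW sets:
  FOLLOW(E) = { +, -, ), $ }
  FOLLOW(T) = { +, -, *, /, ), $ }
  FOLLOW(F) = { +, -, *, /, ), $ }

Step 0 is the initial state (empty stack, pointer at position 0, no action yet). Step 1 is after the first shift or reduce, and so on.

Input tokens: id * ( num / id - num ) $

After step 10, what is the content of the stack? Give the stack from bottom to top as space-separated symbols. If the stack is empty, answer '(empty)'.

Step 1: shift id. Stack=[id] ptr=1 lookahead=* remaining=[* ( num / id - num ) $]
Step 2: reduce F->id. Stack=[F] ptr=1 lookahead=* remaining=[* ( num / id - num ) $]
Step 3: reduce T->F. Stack=[T] ptr=1 lookahead=* remaining=[* ( num / id - num ) $]
Step 4: shift *. Stack=[T *] ptr=2 lookahead=( remaining=[( num / id - num ) $]
Step 5: shift (. Stack=[T * (] ptr=3 lookahead=num remaining=[num / id - num ) $]
Step 6: shift num. Stack=[T * ( num] ptr=4 lookahead=/ remaining=[/ id - num ) $]
Step 7: reduce F->num. Stack=[T * ( F] ptr=4 lookahead=/ remaining=[/ id - num ) $]
Step 8: reduce T->F. Stack=[T * ( T] ptr=4 lookahead=/ remaining=[/ id - num ) $]
Step 9: shift /. Stack=[T * ( T /] ptr=5 lookahead=id remaining=[id - num ) $]
Step 10: shift id. Stack=[T * ( T / id] ptr=6 lookahead=- remaining=[- num ) $]

Answer: T * ( T / id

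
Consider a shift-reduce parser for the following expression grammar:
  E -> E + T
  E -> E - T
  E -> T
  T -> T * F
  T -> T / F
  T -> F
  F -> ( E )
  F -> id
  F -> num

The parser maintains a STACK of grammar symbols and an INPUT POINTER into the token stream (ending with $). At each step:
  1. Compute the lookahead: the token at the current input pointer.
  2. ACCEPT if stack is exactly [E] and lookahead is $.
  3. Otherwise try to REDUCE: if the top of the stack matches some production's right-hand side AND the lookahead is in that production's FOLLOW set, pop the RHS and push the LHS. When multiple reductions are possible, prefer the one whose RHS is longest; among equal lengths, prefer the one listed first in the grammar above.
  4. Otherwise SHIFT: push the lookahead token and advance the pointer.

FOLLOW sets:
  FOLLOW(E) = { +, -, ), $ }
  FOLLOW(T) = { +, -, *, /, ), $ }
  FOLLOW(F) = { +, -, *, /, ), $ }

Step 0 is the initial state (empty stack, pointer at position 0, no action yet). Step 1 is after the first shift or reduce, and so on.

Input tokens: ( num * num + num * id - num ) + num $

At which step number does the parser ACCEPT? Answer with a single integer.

Step 1: shift (. Stack=[(] ptr=1 lookahead=num remaining=[num * num + num * id - num ) + num $]
Step 2: shift num. Stack=[( num] ptr=2 lookahead=* remaining=[* num + num * id - num ) + num $]
Step 3: reduce F->num. Stack=[( F] ptr=2 lookahead=* remaining=[* num + num * id - num ) + num $]
Step 4: reduce T->F. Stack=[( T] ptr=2 lookahead=* remaining=[* num + num * id - num ) + num $]
Step 5: shift *. Stack=[( T *] ptr=3 lookahead=num remaining=[num + num * id - num ) + num $]
Step 6: shift num. Stack=[( T * num] ptr=4 lookahead=+ remaining=[+ num * id - num ) + num $]
Step 7: reduce F->num. Stack=[( T * F] ptr=4 lookahead=+ remaining=[+ num * id - num ) + num $]
Step 8: reduce T->T * F. Stack=[( T] ptr=4 lookahead=+ remaining=[+ num * id - num ) + num $]
Step 9: reduce E->T. Stack=[( E] ptr=4 lookahead=+ remaining=[+ num * id - num ) + num $]
Step 10: shift +. Stack=[( E +] ptr=5 lookahead=num remaining=[num * id - num ) + num $]
Step 11: shift num. Stack=[( E + num] ptr=6 lookahead=* remaining=[* id - num ) + num $]
Step 12: reduce F->num. Stack=[( E + F] ptr=6 lookahead=* remaining=[* id - num ) + num $]
Step 13: reduce T->F. Stack=[( E + T] ptr=6 lookahead=* remaining=[* id - num ) + num $]
Step 14: shift *. Stack=[( E + T *] ptr=7 lookahead=id remaining=[id - num ) + num $]
Step 15: shift id. Stack=[( E + T * id] ptr=8 lookahead=- remaining=[- num ) + num $]
Step 16: reduce F->id. Stack=[( E + T * F] ptr=8 lookahead=- remaining=[- num ) + num $]
Step 17: reduce T->T * F. Stack=[( E + T] ptr=8 lookahead=- remaining=[- num ) + num $]
Step 18: reduce E->E + T. Stack=[( E] ptr=8 lookahead=- remaining=[- num ) + num $]
Step 19: shift -. Stack=[( E -] ptr=9 lookahead=num remaining=[num ) + num $]
Step 20: shift num. Stack=[( E - num] ptr=10 lookahead=) remaining=[) + num $]
Step 21: reduce F->num. Stack=[( E - F] ptr=10 lookahead=) remaining=[) + num $]
Step 22: reduce T->F. Stack=[( E - T] ptr=10 lookahead=) remaining=[) + num $]
Step 23: reduce E->E - T. Stack=[( E] ptr=10 lookahead=) remaining=[) + num $]
Step 24: shift ). Stack=[( E )] ptr=11 lookahead=+ remaining=[+ num $]
Step 25: reduce F->( E ). Stack=[F] ptr=11 lookahead=+ remaining=[+ num $]
Step 26: reduce T->F. Stack=[T] ptr=11 lookahead=+ remaining=[+ num $]
Step 27: reduce E->T. Stack=[E] ptr=11 lookahead=+ remaining=[+ num $]
Step 28: shift +. Stack=[E +] ptr=12 lookahead=num remaining=[num $]
Step 29: shift num. Stack=[E + num] ptr=13 lookahead=$ remaining=[$]
Step 30: reduce F->num. Stack=[E + F] ptr=13 lookahead=$ remaining=[$]
Step 31: reduce T->F. Stack=[E + T] ptr=13 lookahead=$ remaining=[$]
Step 32: reduce E->E + T. Stack=[E] ptr=13 lookahead=$ remaining=[$]
Step 33: accept. Stack=[E] ptr=13 lookahead=$ remaining=[$]

Answer: 33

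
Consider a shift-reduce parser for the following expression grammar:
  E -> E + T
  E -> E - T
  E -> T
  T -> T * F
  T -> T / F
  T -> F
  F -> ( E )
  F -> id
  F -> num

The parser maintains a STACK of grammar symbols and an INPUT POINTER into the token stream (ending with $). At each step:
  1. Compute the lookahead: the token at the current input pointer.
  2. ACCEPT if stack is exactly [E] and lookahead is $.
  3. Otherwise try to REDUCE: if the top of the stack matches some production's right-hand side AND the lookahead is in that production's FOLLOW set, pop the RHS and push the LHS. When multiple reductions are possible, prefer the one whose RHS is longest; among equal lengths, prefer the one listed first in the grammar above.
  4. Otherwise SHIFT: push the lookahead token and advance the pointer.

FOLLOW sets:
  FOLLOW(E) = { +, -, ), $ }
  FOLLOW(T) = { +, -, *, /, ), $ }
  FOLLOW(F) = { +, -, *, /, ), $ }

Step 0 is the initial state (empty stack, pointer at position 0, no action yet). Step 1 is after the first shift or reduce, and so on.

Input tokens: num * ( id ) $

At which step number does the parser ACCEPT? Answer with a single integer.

Step 1: shift num. Stack=[num] ptr=1 lookahead=* remaining=[* ( id ) $]
Step 2: reduce F->num. Stack=[F] ptr=1 lookahead=* remaining=[* ( id ) $]
Step 3: reduce T->F. Stack=[T] ptr=1 lookahead=* remaining=[* ( id ) $]
Step 4: shift *. Stack=[T *] ptr=2 lookahead=( remaining=[( id ) $]
Step 5: shift (. Stack=[T * (] ptr=3 lookahead=id remaining=[id ) $]
Step 6: shift id. Stack=[T * ( id] ptr=4 lookahead=) remaining=[) $]
Step 7: reduce F->id. Stack=[T * ( F] ptr=4 lookahead=) remaining=[) $]
Step 8: reduce T->F. Stack=[T * ( T] ptr=4 lookahead=) remaining=[) $]
Step 9: reduce E->T. Stack=[T * ( E] ptr=4 lookahead=) remaining=[) $]
Step 10: shift ). Stack=[T * ( E )] ptr=5 lookahead=$ remaining=[$]
Step 11: reduce F->( E ). Stack=[T * F] ptr=5 lookahead=$ remaining=[$]
Step 12: reduce T->T * F. Stack=[T] ptr=5 lookahead=$ remaining=[$]
Step 13: reduce E->T. Stack=[E] ptr=5 lookahead=$ remaining=[$]
Step 14: accept. Stack=[E] ptr=5 lookahead=$ remaining=[$]

Answer: 14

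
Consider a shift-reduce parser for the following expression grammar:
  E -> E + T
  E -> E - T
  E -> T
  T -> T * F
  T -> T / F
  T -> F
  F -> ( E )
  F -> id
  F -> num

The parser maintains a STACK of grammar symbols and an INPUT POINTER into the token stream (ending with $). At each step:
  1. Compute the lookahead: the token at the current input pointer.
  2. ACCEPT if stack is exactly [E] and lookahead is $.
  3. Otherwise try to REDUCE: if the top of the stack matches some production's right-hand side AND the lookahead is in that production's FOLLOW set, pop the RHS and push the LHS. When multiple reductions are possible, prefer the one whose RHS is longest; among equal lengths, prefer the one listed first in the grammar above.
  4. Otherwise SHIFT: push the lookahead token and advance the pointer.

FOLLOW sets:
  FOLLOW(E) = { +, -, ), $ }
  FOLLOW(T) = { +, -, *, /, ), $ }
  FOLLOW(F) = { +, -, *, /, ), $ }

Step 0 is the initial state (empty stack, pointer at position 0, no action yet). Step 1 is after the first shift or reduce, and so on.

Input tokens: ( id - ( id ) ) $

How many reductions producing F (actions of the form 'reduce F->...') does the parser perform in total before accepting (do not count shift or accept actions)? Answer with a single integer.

Step 1: shift (. Stack=[(] ptr=1 lookahead=id remaining=[id - ( id ) ) $]
Step 2: shift id. Stack=[( id] ptr=2 lookahead=- remaining=[- ( id ) ) $]
Step 3: reduce F->id. Stack=[( F] ptr=2 lookahead=- remaining=[- ( id ) ) $]
Step 4: reduce T->F. Stack=[( T] ptr=2 lookahead=- remaining=[- ( id ) ) $]
Step 5: reduce E->T. Stack=[( E] ptr=2 lookahead=- remaining=[- ( id ) ) $]
Step 6: shift -. Stack=[( E -] ptr=3 lookahead=( remaining=[( id ) ) $]
Step 7: shift (. Stack=[( E - (] ptr=4 lookahead=id remaining=[id ) ) $]
Step 8: shift id. Stack=[( E - ( id] ptr=5 lookahead=) remaining=[) ) $]
Step 9: reduce F->id. Stack=[( E - ( F] ptr=5 lookahead=) remaining=[) ) $]
Step 10: reduce T->F. Stack=[( E - ( T] ptr=5 lookahead=) remaining=[) ) $]
Step 11: reduce E->T. Stack=[( E - ( E] ptr=5 lookahead=) remaining=[) ) $]
Step 12: shift ). Stack=[( E - ( E )] ptr=6 lookahead=) remaining=[) $]
Step 13: reduce F->( E ). Stack=[( E - F] ptr=6 lookahead=) remaining=[) $]
Step 14: reduce T->F. Stack=[( E - T] ptr=6 lookahead=) remaining=[) $]
Step 15: reduce E->E - T. Stack=[( E] ptr=6 lookahead=) remaining=[) $]
Step 16: shift ). Stack=[( E )] ptr=7 lookahead=$ remaining=[$]
Step 17: reduce F->( E ). Stack=[F] ptr=7 lookahead=$ remaining=[$]
Step 18: reduce T->F. Stack=[T] ptr=7 lookahead=$ remaining=[$]
Step 19: reduce E->T. Stack=[E] ptr=7 lookahead=$ remaining=[$]
Step 20: accept. Stack=[E] ptr=7 lookahead=$ remaining=[$]

Answer: 4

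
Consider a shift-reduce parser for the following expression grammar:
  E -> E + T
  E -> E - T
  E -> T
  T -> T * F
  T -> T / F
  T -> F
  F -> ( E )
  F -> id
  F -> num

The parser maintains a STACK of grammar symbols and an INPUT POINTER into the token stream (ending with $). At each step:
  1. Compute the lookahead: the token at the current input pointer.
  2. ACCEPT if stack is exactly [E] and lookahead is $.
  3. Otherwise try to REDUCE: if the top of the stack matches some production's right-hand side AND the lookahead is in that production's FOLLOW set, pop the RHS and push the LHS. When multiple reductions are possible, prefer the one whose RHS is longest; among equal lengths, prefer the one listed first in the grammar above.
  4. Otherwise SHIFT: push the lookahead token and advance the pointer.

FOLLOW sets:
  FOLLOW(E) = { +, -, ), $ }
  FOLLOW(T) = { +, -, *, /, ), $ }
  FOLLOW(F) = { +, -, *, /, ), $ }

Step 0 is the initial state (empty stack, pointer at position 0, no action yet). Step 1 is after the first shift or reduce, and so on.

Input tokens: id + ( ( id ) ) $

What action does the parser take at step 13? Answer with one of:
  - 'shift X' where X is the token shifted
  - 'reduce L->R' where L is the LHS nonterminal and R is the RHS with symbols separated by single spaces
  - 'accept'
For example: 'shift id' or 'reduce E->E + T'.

Step 1: shift id. Stack=[id] ptr=1 lookahead=+ remaining=[+ ( ( id ) ) $]
Step 2: reduce F->id. Stack=[F] ptr=1 lookahead=+ remaining=[+ ( ( id ) ) $]
Step 3: reduce T->F. Stack=[T] ptr=1 lookahead=+ remaining=[+ ( ( id ) ) $]
Step 4: reduce E->T. Stack=[E] ptr=1 lookahead=+ remaining=[+ ( ( id ) ) $]
Step 5: shift +. Stack=[E +] ptr=2 lookahead=( remaining=[( ( id ) ) $]
Step 6: shift (. Stack=[E + (] ptr=3 lookahead=( remaining=[( id ) ) $]
Step 7: shift (. Stack=[E + ( (] ptr=4 lookahead=id remaining=[id ) ) $]
Step 8: shift id. Stack=[E + ( ( id] ptr=5 lookahead=) remaining=[) ) $]
Step 9: reduce F->id. Stack=[E + ( ( F] ptr=5 lookahead=) remaining=[) ) $]
Step 10: reduce T->F. Stack=[E + ( ( T] ptr=5 lookahead=) remaining=[) ) $]
Step 11: reduce E->T. Stack=[E + ( ( E] ptr=5 lookahead=) remaining=[) ) $]
Step 12: shift ). Stack=[E + ( ( E )] ptr=6 lookahead=) remaining=[) $]
Step 13: reduce F->( E ). Stack=[E + ( F] ptr=6 lookahead=) remaining=[) $]

Answer: reduce F->( E )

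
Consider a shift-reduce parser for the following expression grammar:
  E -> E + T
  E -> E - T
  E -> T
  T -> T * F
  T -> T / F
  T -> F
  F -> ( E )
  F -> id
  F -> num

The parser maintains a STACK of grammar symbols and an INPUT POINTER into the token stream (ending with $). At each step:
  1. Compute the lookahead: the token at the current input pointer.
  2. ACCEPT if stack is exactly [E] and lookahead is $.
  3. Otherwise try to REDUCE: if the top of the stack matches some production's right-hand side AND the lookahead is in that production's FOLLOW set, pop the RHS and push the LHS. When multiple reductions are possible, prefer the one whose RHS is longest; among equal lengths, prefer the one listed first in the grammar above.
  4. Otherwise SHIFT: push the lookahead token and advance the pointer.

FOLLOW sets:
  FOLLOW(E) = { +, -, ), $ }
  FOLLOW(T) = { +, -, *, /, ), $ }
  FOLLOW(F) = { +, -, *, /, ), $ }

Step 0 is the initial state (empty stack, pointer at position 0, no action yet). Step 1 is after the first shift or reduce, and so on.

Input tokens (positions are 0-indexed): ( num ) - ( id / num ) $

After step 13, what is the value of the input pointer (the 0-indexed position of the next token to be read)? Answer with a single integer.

Step 1: shift (. Stack=[(] ptr=1 lookahead=num remaining=[num ) - ( id / num ) $]
Step 2: shift num. Stack=[( num] ptr=2 lookahead=) remaining=[) - ( id / num ) $]
Step 3: reduce F->num. Stack=[( F] ptr=2 lookahead=) remaining=[) - ( id / num ) $]
Step 4: reduce T->F. Stack=[( T] ptr=2 lookahead=) remaining=[) - ( id / num ) $]
Step 5: reduce E->T. Stack=[( E] ptr=2 lookahead=) remaining=[) - ( id / num ) $]
Step 6: shift ). Stack=[( E )] ptr=3 lookahead=- remaining=[- ( id / num ) $]
Step 7: reduce F->( E ). Stack=[F] ptr=3 lookahead=- remaining=[- ( id / num ) $]
Step 8: reduce T->F. Stack=[T] ptr=3 lookahead=- remaining=[- ( id / num ) $]
Step 9: reduce E->T. Stack=[E] ptr=3 lookahead=- remaining=[- ( id / num ) $]
Step 10: shift -. Stack=[E -] ptr=4 lookahead=( remaining=[( id / num ) $]
Step 11: shift (. Stack=[E - (] ptr=5 lookahead=id remaining=[id / num ) $]
Step 12: shift id. Stack=[E - ( id] ptr=6 lookahead=/ remaining=[/ num ) $]
Step 13: reduce F->id. Stack=[E - ( F] ptr=6 lookahead=/ remaining=[/ num ) $]

Answer: 6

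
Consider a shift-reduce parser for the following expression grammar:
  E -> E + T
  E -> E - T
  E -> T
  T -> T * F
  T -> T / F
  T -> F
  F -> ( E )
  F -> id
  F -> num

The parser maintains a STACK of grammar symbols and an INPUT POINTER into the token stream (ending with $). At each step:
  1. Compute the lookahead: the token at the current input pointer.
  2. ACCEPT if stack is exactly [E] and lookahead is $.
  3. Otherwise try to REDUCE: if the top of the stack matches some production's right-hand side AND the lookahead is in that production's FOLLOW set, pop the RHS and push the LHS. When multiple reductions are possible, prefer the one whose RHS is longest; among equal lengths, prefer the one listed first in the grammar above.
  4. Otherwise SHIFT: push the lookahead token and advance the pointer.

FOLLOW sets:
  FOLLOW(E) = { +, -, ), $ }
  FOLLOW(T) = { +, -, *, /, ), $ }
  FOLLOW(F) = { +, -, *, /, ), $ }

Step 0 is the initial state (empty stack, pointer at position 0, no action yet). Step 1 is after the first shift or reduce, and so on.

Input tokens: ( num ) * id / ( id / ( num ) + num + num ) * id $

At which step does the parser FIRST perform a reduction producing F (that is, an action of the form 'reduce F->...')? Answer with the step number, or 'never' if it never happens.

Step 1: shift (. Stack=[(] ptr=1 lookahead=num remaining=[num ) * id / ( id / ( num ) + num + num ) * id $]
Step 2: shift num. Stack=[( num] ptr=2 lookahead=) remaining=[) * id / ( id / ( num ) + num + num ) * id $]
Step 3: reduce F->num. Stack=[( F] ptr=2 lookahead=) remaining=[) * id / ( id / ( num ) + num + num ) * id $]

Answer: 3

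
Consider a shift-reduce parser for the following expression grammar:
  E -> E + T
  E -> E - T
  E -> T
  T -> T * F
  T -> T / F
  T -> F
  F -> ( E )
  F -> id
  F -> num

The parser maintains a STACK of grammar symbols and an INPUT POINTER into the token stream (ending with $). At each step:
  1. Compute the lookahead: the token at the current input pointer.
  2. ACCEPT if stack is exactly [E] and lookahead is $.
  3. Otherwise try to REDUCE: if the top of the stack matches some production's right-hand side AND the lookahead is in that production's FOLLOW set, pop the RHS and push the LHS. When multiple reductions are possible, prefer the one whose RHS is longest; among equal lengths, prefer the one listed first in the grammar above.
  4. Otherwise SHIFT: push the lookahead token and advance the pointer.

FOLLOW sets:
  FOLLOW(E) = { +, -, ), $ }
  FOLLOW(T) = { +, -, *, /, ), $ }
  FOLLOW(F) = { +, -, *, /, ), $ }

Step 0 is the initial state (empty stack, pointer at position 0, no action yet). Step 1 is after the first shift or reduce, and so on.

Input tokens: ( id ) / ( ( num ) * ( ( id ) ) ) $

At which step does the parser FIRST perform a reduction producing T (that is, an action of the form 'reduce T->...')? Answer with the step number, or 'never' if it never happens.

Step 1: shift (. Stack=[(] ptr=1 lookahead=id remaining=[id ) / ( ( num ) * ( ( id ) ) ) $]
Step 2: shift id. Stack=[( id] ptr=2 lookahead=) remaining=[) / ( ( num ) * ( ( id ) ) ) $]
Step 3: reduce F->id. Stack=[( F] ptr=2 lookahead=) remaining=[) / ( ( num ) * ( ( id ) ) ) $]
Step 4: reduce T->F. Stack=[( T] ptr=2 lookahead=) remaining=[) / ( ( num ) * ( ( id ) ) ) $]

Answer: 4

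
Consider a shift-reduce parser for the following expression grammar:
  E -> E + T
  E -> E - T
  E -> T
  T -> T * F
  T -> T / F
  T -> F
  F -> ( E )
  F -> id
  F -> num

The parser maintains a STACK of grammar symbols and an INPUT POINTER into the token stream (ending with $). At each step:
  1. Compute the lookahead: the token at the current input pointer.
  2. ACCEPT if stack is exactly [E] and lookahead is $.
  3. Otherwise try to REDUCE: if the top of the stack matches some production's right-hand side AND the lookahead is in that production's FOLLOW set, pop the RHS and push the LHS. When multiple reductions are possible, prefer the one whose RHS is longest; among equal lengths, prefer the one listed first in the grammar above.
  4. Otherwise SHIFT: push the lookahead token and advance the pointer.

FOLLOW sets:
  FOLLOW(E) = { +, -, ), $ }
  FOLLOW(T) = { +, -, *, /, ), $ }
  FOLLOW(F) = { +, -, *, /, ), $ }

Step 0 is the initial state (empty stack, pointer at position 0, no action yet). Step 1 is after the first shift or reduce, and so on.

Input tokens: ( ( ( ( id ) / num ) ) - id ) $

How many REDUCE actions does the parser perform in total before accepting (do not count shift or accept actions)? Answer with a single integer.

Step 1: shift (. Stack=[(] ptr=1 lookahead=( remaining=[( ( ( id ) / num ) ) - id ) $]
Step 2: shift (. Stack=[( (] ptr=2 lookahead=( remaining=[( ( id ) / num ) ) - id ) $]
Step 3: shift (. Stack=[( ( (] ptr=3 lookahead=( remaining=[( id ) / num ) ) - id ) $]
Step 4: shift (. Stack=[( ( ( (] ptr=4 lookahead=id remaining=[id ) / num ) ) - id ) $]
Step 5: shift id. Stack=[( ( ( ( id] ptr=5 lookahead=) remaining=[) / num ) ) - id ) $]
Step 6: reduce F->id. Stack=[( ( ( ( F] ptr=5 lookahead=) remaining=[) / num ) ) - id ) $]
Step 7: reduce T->F. Stack=[( ( ( ( T] ptr=5 lookahead=) remaining=[) / num ) ) - id ) $]
Step 8: reduce E->T. Stack=[( ( ( ( E] ptr=5 lookahead=) remaining=[) / num ) ) - id ) $]
Step 9: shift ). Stack=[( ( ( ( E )] ptr=6 lookahead=/ remaining=[/ num ) ) - id ) $]
Step 10: reduce F->( E ). Stack=[( ( ( F] ptr=6 lookahead=/ remaining=[/ num ) ) - id ) $]
Step 11: reduce T->F. Stack=[( ( ( T] ptr=6 lookahead=/ remaining=[/ num ) ) - id ) $]
Step 12: shift /. Stack=[( ( ( T /] ptr=7 lookahead=num remaining=[num ) ) - id ) $]
Step 13: shift num. Stack=[( ( ( T / num] ptr=8 lookahead=) remaining=[) ) - id ) $]
Step 14: reduce F->num. Stack=[( ( ( T / F] ptr=8 lookahead=) remaining=[) ) - id ) $]
Step 15: reduce T->T / F. Stack=[( ( ( T] ptr=8 lookahead=) remaining=[) ) - id ) $]
Step 16: reduce E->T. Stack=[( ( ( E] ptr=8 lookahead=) remaining=[) ) - id ) $]
Step 17: shift ). Stack=[( ( ( E )] ptr=9 lookahead=) remaining=[) - id ) $]
Step 18: reduce F->( E ). Stack=[( ( F] ptr=9 lookahead=) remaining=[) - id ) $]
Step 19: reduce T->F. Stack=[( ( T] ptr=9 lookahead=) remaining=[) - id ) $]
Step 20: reduce E->T. Stack=[( ( E] ptr=9 lookahead=) remaining=[) - id ) $]
Step 21: shift ). Stack=[( ( E )] ptr=10 lookahead=- remaining=[- id ) $]
Step 22: reduce F->( E ). Stack=[( F] ptr=10 lookahead=- remaining=[- id ) $]
Step 23: reduce T->F. Stack=[( T] ptr=10 lookahead=- remaining=[- id ) $]
Step 24: reduce E->T. Stack=[( E] ptr=10 lookahead=- remaining=[- id ) $]
Step 25: shift -. Stack=[( E -] ptr=11 lookahead=id remaining=[id ) $]
Step 26: shift id. Stack=[( E - id] ptr=12 lookahead=) remaining=[) $]
Step 27: reduce F->id. Stack=[( E - F] ptr=12 lookahead=) remaining=[) $]
Step 28: reduce T->F. Stack=[( E - T] ptr=12 lookahead=) remaining=[) $]
Step 29: reduce E->E - T. Stack=[( E] ptr=12 lookahead=) remaining=[) $]
Step 30: shift ). Stack=[( E )] ptr=13 lookahead=$ remaining=[$]
Step 31: reduce F->( E ). Stack=[F] ptr=13 lookahead=$ remaining=[$]
Step 32: reduce T->F. Stack=[T] ptr=13 lookahead=$ remaining=[$]
Step 33: reduce E->T. Stack=[E] ptr=13 lookahead=$ remaining=[$]
Step 34: accept. Stack=[E] ptr=13 lookahead=$ remaining=[$]

Answer: 20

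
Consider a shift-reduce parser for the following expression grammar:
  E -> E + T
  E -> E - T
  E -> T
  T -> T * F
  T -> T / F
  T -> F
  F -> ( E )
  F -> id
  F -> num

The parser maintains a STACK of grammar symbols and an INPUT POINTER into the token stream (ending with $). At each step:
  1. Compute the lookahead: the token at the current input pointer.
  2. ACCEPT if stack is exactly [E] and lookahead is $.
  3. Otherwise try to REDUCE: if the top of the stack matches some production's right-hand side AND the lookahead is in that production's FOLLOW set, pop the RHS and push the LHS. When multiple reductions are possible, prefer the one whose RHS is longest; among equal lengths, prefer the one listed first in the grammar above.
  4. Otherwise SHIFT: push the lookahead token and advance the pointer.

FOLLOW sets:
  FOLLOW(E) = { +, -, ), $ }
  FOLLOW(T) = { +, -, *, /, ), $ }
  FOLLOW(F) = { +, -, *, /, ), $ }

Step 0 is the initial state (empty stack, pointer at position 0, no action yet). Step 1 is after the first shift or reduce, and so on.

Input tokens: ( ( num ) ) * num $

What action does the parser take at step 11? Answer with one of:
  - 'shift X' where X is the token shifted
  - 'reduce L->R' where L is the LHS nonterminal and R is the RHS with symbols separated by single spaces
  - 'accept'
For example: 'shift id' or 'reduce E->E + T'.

Step 1: shift (. Stack=[(] ptr=1 lookahead=( remaining=[( num ) ) * num $]
Step 2: shift (. Stack=[( (] ptr=2 lookahead=num remaining=[num ) ) * num $]
Step 3: shift num. Stack=[( ( num] ptr=3 lookahead=) remaining=[) ) * num $]
Step 4: reduce F->num. Stack=[( ( F] ptr=3 lookahead=) remaining=[) ) * num $]
Step 5: reduce T->F. Stack=[( ( T] ptr=3 lookahead=) remaining=[) ) * num $]
Step 6: reduce E->T. Stack=[( ( E] ptr=3 lookahead=) remaining=[) ) * num $]
Step 7: shift ). Stack=[( ( E )] ptr=4 lookahead=) remaining=[) * num $]
Step 8: reduce F->( E ). Stack=[( F] ptr=4 lookahead=) remaining=[) * num $]
Step 9: reduce T->F. Stack=[( T] ptr=4 lookahead=) remaining=[) * num $]
Step 10: reduce E->T. Stack=[( E] ptr=4 lookahead=) remaining=[) * num $]
Step 11: shift ). Stack=[( E )] ptr=5 lookahead=* remaining=[* num $]

Answer: shift )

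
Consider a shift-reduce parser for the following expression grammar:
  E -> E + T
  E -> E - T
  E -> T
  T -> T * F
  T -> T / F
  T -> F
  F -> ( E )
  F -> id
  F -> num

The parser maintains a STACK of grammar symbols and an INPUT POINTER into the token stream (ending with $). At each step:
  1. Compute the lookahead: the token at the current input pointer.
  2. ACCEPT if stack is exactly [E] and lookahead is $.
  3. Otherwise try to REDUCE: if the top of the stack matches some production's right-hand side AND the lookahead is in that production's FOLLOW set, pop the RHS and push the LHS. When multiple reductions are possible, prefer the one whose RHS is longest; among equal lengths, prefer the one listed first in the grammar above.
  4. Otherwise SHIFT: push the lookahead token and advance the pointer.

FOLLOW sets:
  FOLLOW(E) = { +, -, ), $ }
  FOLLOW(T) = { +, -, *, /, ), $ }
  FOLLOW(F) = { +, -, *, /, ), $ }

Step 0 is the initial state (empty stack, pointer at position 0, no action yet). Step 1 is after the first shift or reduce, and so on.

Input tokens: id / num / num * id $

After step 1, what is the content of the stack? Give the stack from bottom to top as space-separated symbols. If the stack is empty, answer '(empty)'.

Step 1: shift id. Stack=[id] ptr=1 lookahead=/ remaining=[/ num / num * id $]

Answer: id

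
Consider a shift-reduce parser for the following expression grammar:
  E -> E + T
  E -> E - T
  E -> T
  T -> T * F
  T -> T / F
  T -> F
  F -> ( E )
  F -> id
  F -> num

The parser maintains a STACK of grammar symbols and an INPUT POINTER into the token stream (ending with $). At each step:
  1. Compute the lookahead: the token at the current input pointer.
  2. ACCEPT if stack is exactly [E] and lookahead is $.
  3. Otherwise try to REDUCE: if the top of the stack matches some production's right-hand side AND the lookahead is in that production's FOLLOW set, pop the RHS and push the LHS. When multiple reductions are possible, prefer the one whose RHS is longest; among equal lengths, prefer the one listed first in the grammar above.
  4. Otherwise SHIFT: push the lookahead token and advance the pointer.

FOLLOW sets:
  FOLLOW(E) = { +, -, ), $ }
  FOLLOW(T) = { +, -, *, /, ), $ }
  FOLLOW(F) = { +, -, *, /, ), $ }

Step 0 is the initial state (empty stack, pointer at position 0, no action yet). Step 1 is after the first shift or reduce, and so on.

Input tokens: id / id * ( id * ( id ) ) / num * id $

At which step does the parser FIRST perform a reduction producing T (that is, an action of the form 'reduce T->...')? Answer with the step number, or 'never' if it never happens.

Answer: 3

Derivation:
Step 1: shift id. Stack=[id] ptr=1 lookahead=/ remaining=[/ id * ( id * ( id ) ) / num * id $]
Step 2: reduce F->id. Stack=[F] ptr=1 lookahead=/ remaining=[/ id * ( id * ( id ) ) / num * id $]
Step 3: reduce T->F. Stack=[T] ptr=1 lookahead=/ remaining=[/ id * ( id * ( id ) ) / num * id $]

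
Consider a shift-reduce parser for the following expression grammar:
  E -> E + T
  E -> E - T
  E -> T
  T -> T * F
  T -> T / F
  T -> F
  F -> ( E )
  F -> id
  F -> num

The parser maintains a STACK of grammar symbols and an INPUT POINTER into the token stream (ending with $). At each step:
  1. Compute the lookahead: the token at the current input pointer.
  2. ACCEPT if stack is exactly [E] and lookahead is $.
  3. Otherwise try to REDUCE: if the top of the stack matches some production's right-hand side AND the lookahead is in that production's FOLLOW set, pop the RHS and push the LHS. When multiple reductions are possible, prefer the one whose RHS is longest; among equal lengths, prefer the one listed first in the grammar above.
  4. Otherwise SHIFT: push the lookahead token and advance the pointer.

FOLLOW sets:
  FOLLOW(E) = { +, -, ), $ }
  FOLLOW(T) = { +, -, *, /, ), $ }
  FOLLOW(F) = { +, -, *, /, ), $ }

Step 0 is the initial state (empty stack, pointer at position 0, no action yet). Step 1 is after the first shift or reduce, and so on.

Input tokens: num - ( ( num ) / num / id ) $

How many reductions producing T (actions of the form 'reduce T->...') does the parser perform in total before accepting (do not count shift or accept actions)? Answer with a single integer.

Answer: 6

Derivation:
Step 1: shift num. Stack=[num] ptr=1 lookahead=- remaining=[- ( ( num ) / num / id ) $]
Step 2: reduce F->num. Stack=[F] ptr=1 lookahead=- remaining=[- ( ( num ) / num / id ) $]
Step 3: reduce T->F. Stack=[T] ptr=1 lookahead=- remaining=[- ( ( num ) / num / id ) $]
Step 4: reduce E->T. Stack=[E] ptr=1 lookahead=- remaining=[- ( ( num ) / num / id ) $]
Step 5: shift -. Stack=[E -] ptr=2 lookahead=( remaining=[( ( num ) / num / id ) $]
Step 6: shift (. Stack=[E - (] ptr=3 lookahead=( remaining=[( num ) / num / id ) $]
Step 7: shift (. Stack=[E - ( (] ptr=4 lookahead=num remaining=[num ) / num / id ) $]
Step 8: shift num. Stack=[E - ( ( num] ptr=5 lookahead=) remaining=[) / num / id ) $]
Step 9: reduce F->num. Stack=[E - ( ( F] ptr=5 lookahead=) remaining=[) / num / id ) $]
Step 10: reduce T->F. Stack=[E - ( ( T] ptr=5 lookahead=) remaining=[) / num / id ) $]
Step 11: reduce E->T. Stack=[E - ( ( E] ptr=5 lookahead=) remaining=[) / num / id ) $]
Step 12: shift ). Stack=[E - ( ( E )] ptr=6 lookahead=/ remaining=[/ num / id ) $]
Step 13: reduce F->( E ). Stack=[E - ( F] ptr=6 lookahead=/ remaining=[/ num / id ) $]
Step 14: reduce T->F. Stack=[E - ( T] ptr=6 lookahead=/ remaining=[/ num / id ) $]
Step 15: shift /. Stack=[E - ( T /] ptr=7 lookahead=num remaining=[num / id ) $]
Step 16: shift num. Stack=[E - ( T / num] ptr=8 lookahead=/ remaining=[/ id ) $]
Step 17: reduce F->num. Stack=[E - ( T / F] ptr=8 lookahead=/ remaining=[/ id ) $]
Step 18: reduce T->T / F. Stack=[E - ( T] ptr=8 lookahead=/ remaining=[/ id ) $]
Step 19: shift /. Stack=[E - ( T /] ptr=9 lookahead=id remaining=[id ) $]
Step 20: shift id. Stack=[E - ( T / id] ptr=10 lookahead=) remaining=[) $]
Step 21: reduce F->id. Stack=[E - ( T / F] ptr=10 lookahead=) remaining=[) $]
Step 22: reduce T->T / F. Stack=[E - ( T] ptr=10 lookahead=) remaining=[) $]
Step 23: reduce E->T. Stack=[E - ( E] ptr=10 lookahead=) remaining=[) $]
Step 24: shift ). Stack=[E - ( E )] ptr=11 lookahead=$ remaining=[$]
Step 25: reduce F->( E ). Stack=[E - F] ptr=11 lookahead=$ remaining=[$]
Step 26: reduce T->F. Stack=[E - T] ptr=11 lookahead=$ remaining=[$]
Step 27: reduce E->E - T. Stack=[E] ptr=11 lookahead=$ remaining=[$]
Step 28: accept. Stack=[E] ptr=11 lookahead=$ remaining=[$]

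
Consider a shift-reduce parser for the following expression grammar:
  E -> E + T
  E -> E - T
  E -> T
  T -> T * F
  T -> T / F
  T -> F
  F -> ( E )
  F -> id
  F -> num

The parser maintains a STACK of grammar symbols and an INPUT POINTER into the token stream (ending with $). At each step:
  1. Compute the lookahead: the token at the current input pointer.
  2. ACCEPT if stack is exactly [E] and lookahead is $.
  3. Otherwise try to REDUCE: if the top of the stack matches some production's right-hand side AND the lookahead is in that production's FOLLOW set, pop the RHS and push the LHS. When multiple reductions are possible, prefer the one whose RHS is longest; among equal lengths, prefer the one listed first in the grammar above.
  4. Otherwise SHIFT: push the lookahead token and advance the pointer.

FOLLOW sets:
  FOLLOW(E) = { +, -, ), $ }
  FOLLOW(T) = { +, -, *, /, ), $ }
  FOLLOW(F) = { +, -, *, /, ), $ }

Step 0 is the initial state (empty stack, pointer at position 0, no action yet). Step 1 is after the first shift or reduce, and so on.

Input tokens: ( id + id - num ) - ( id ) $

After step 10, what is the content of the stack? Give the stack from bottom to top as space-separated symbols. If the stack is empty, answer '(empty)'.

Step 1: shift (. Stack=[(] ptr=1 lookahead=id remaining=[id + id - num ) - ( id ) $]
Step 2: shift id. Stack=[( id] ptr=2 lookahead=+ remaining=[+ id - num ) - ( id ) $]
Step 3: reduce F->id. Stack=[( F] ptr=2 lookahead=+ remaining=[+ id - num ) - ( id ) $]
Step 4: reduce T->F. Stack=[( T] ptr=2 lookahead=+ remaining=[+ id - num ) - ( id ) $]
Step 5: reduce E->T. Stack=[( E] ptr=2 lookahead=+ remaining=[+ id - num ) - ( id ) $]
Step 6: shift +. Stack=[( E +] ptr=3 lookahead=id remaining=[id - num ) - ( id ) $]
Step 7: shift id. Stack=[( E + id] ptr=4 lookahead=- remaining=[- num ) - ( id ) $]
Step 8: reduce F->id. Stack=[( E + F] ptr=4 lookahead=- remaining=[- num ) - ( id ) $]
Step 9: reduce T->F. Stack=[( E + T] ptr=4 lookahead=- remaining=[- num ) - ( id ) $]
Step 10: reduce E->E + T. Stack=[( E] ptr=4 lookahead=- remaining=[- num ) - ( id ) $]

Answer: ( E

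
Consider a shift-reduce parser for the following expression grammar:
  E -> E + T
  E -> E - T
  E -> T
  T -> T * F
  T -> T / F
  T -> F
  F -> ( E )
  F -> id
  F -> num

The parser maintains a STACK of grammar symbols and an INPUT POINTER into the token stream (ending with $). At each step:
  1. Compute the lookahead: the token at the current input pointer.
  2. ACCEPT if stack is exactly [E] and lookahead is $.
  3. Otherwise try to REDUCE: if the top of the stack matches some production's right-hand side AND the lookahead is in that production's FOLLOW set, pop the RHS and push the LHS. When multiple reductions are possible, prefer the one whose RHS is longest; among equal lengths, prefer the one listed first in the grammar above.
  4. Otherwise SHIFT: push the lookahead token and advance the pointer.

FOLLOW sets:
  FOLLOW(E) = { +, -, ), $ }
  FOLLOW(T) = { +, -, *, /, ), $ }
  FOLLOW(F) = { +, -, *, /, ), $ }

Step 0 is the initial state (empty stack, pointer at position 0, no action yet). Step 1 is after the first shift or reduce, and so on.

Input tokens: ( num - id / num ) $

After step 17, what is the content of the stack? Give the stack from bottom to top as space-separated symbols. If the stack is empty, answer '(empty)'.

Answer: T

Derivation:
Step 1: shift (. Stack=[(] ptr=1 lookahead=num remaining=[num - id / num ) $]
Step 2: shift num. Stack=[( num] ptr=2 lookahead=- remaining=[- id / num ) $]
Step 3: reduce F->num. Stack=[( F] ptr=2 lookahead=- remaining=[- id / num ) $]
Step 4: reduce T->F. Stack=[( T] ptr=2 lookahead=- remaining=[- id / num ) $]
Step 5: reduce E->T. Stack=[( E] ptr=2 lookahead=- remaining=[- id / num ) $]
Step 6: shift -. Stack=[( E -] ptr=3 lookahead=id remaining=[id / num ) $]
Step 7: shift id. Stack=[( E - id] ptr=4 lookahead=/ remaining=[/ num ) $]
Step 8: reduce F->id. Stack=[( E - F] ptr=4 lookahead=/ remaining=[/ num ) $]
Step 9: reduce T->F. Stack=[( E - T] ptr=4 lookahead=/ remaining=[/ num ) $]
Step 10: shift /. Stack=[( E - T /] ptr=5 lookahead=num remaining=[num ) $]
Step 11: shift num. Stack=[( E - T / num] ptr=6 lookahead=) remaining=[) $]
Step 12: reduce F->num. Stack=[( E - T / F] ptr=6 lookahead=) remaining=[) $]
Step 13: reduce T->T / F. Stack=[( E - T] ptr=6 lookahead=) remaining=[) $]
Step 14: reduce E->E - T. Stack=[( E] ptr=6 lookahead=) remaining=[) $]
Step 15: shift ). Stack=[( E )] ptr=7 lookahead=$ remaining=[$]
Step 16: reduce F->( E ). Stack=[F] ptr=7 lookahead=$ remaining=[$]
Step 17: reduce T->F. Stack=[T] ptr=7 lookahead=$ remaining=[$]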